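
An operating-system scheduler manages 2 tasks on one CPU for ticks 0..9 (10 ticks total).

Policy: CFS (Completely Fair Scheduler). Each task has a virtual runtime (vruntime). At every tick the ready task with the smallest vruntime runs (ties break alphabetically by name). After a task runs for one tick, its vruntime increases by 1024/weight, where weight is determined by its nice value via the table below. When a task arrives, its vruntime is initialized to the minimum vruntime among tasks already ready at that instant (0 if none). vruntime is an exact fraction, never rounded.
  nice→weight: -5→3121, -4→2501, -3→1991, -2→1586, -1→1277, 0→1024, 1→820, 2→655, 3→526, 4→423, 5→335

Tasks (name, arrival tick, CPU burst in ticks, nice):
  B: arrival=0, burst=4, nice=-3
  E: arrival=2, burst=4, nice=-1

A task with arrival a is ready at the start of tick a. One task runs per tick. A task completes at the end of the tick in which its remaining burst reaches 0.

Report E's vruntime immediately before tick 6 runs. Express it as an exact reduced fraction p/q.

t=0: vr[B=0] → run B
t=1: vr[B=1024/1991] → run B
t=2: vr[B=2048/1991 E=2048/1991] → run B
t=3: vr[B=3072/1991 E=2048/1991] → run E
t=4: vr[B=3072/1991 E=4654080/2542507] → run B
t=5: vr[E=4654080/2542507] → run E
t=6: vr[E=6692864/2542507] → run E
t=7: vr[E=8731648/2542507] → run E
t=8: (idle)
t=9: (idle)

vruntime(E, start of tick 6) = 6692864/2542507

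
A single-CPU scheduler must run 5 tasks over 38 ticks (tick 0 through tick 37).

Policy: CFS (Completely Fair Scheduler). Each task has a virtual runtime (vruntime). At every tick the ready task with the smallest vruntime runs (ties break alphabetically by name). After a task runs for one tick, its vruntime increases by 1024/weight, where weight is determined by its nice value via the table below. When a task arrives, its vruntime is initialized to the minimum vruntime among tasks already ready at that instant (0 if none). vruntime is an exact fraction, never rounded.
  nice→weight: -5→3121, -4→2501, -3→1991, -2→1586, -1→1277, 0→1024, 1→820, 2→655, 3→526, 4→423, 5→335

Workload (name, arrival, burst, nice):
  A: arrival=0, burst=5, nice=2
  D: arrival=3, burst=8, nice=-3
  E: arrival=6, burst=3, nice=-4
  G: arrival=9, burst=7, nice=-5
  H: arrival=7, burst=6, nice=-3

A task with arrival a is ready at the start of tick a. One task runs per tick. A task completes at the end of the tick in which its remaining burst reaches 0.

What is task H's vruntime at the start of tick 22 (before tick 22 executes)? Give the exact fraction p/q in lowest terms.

t=0: vr[A=0] → run A
t=1: vr[A=1024/655] → run A
t=2: vr[A=2048/655] → run A
t=3: vr[A=3072/655 D=3072/655] → run A
t=4: vr[A=4096/655 D=3072/655] → run D
t=5: vr[A=4096/655 D=6787072/1304105] → run D
t=6: vr[A=4096/655 D=7457792/1304105 E=7457792/1304105] → run D
t=7: vr[A=4096/655 D=8128512/1304105 E=7457792/1304105 H=7457792/1304105] → run E
t=8: vr[A=4096/655 D=8128512/1304105 E=19987341312/3261566605 H=7457792/1304105] → run H
t=9: vr[A=4096/655 D=8128512/1304105 E=19987341312/3261566605 G=19987341312/3261566605 H=8128512/1304105] → run E
t=10: vr[A=4096/655 D=8128512/1304105 E=21322744832/3261566605 G=19987341312/3261566605 H=8128512/1304105] → run G
t=11: vr[A=4096/655 D=8128512/1304105 E=21322744832/3261566605 G=65720336438272/10179349374205 H=8128512/1304105] → run D
t=12: vr[A=4096/655 D=8799232/1304105 E=21322744832/3261566605 G=65720336438272/10179349374205 H=8128512/1304105] → run H
t=13: vr[A=4096/655 D=8799232/1304105 E=21322744832/3261566605 G=65720336438272/10179349374205 H=8799232/1304105] → run A
t=14: vr[D=8799232/1304105 E=21322744832/3261566605 G=65720336438272/10179349374205 H=8799232/1304105] → run G
t=15: vr[D=8799232/1304105 E=21322744832/3261566605 G=69060180641792/10179349374205 H=8799232/1304105] → run E
t=16: vr[D=8799232/1304105 G=69060180641792/10179349374205 H=8799232/1304105] → run D
t=17: vr[D=9469952/1304105 G=69060180641792/10179349374205 H=8799232/1304105] → run H
t=18: vr[D=9469952/1304105 G=69060180641792/10179349374205 H=9469952/1304105] → run G
t=19: vr[D=9469952/1304105 G=72400024845312/10179349374205 H=9469952/1304105] → run G
t=20: vr[D=9469952/1304105 G=75739869048832/10179349374205 H=9469952/1304105] → run D
t=21: vr[D=10140672/1304105 G=75739869048832/10179349374205 H=9469952/1304105] → run H
t=22: vr[D=10140672/1304105 G=75739869048832/10179349374205 H=10140672/1304105] → run G
t=23: vr[D=10140672/1304105 G=79079713252352/10179349374205 H=10140672/1304105] → run G
t=24: vr[D=10140672/1304105 G=82419557455872/10179349374205 H=10140672/1304105] → run D
t=25: vr[D=10811392/1304105 G=82419557455872/10179349374205 H=10140672/1304105] → run H
t=26: vr[D=10811392/1304105 G=82419557455872/10179349374205 H=10811392/1304105] → run G
t=27: vr[D=10811392/1304105 H=10811392/1304105] → run D
t=28: vr[H=10811392/1304105] → run H
t=29: (idle)
t=30: (idle)
t=31: (idle)
t=32: (idle)
t=33: (idle)
t=34: (idle)
t=35: (idle)
t=36: (idle)
t=37: (idle)

vruntime(H, start of tick 22) = 10140672/1304105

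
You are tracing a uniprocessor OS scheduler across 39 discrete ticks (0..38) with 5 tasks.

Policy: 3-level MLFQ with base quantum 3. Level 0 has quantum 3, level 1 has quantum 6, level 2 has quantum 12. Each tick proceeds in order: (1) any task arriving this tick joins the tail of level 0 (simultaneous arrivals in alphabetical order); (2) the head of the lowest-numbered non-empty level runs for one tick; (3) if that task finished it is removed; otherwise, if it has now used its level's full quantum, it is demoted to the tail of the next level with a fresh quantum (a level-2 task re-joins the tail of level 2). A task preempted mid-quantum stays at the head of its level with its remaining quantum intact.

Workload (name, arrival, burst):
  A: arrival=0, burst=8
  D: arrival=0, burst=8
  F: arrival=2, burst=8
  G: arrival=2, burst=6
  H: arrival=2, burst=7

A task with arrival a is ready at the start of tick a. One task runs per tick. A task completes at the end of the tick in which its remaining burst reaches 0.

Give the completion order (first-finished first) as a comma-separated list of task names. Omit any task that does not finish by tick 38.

completion order = A, D, F, G, H

t=0: L0/L1/L2 = AD/-/- → run A
t=1: L0/L1/L2 = AD/-/- → run A
t=2: L0/L1/L2 = ADFGH/-/- → run A
t=3: L0/L1/L2 = DFGH/A/- → run D
t=4: L0/L1/L2 = DFGH/A/- → run D
t=5: L0/L1/L2 = DFGH/A/- → run D
t=6: L0/L1/L2 = FGH/AD/- → run F
t=7: L0/L1/L2 = FGH/AD/- → run F
t=8: L0/L1/L2 = FGH/AD/- → run F
t=9: L0/L1/L2 = GH/ADF/- → run G
t=10: L0/L1/L2 = GH/ADF/- → run G
t=11: L0/L1/L2 = GH/ADF/- → run G
t=12: L0/L1/L2 = H/ADFG/- → run H
t=13: L0/L1/L2 = H/ADFG/- → run H
t=14: L0/L1/L2 = H/ADFG/- → run H
t=15: L0/L1/L2 = -/ADFGH/- → run A
t=16: L0/L1/L2 = -/ADFGH/- → run A
t=17: L0/L1/L2 = -/ADFGH/- → run A
t=18: L0/L1/L2 = -/ADFGH/- → run A
t=19: L0/L1/L2 = -/ADFGH/- → run A
t=20: L0/L1/L2 = -/DFGH/- → run D
t=21: L0/L1/L2 = -/DFGH/- → run D
t=22: L0/L1/L2 = -/DFGH/- → run D
t=23: L0/L1/L2 = -/DFGH/- → run D
t=24: L0/L1/L2 = -/DFGH/- → run D
t=25: L0/L1/L2 = -/FGH/- → run F
t=26: L0/L1/L2 = -/FGH/- → run F
t=27: L0/L1/L2 = -/FGH/- → run F
t=28: L0/L1/L2 = -/FGH/- → run F
t=29: L0/L1/L2 = -/FGH/- → run F
t=30: L0/L1/L2 = -/GH/- → run G
t=31: L0/L1/L2 = -/GH/- → run G
t=32: L0/L1/L2 = -/GH/- → run G
t=33: L0/L1/L2 = -/H/- → run H
t=34: L0/L1/L2 = -/H/- → run H
t=35: L0/L1/L2 = -/H/- → run H
t=36: L0/L1/L2 = -/H/- → run H
t=37: (idle)
t=38: (idle)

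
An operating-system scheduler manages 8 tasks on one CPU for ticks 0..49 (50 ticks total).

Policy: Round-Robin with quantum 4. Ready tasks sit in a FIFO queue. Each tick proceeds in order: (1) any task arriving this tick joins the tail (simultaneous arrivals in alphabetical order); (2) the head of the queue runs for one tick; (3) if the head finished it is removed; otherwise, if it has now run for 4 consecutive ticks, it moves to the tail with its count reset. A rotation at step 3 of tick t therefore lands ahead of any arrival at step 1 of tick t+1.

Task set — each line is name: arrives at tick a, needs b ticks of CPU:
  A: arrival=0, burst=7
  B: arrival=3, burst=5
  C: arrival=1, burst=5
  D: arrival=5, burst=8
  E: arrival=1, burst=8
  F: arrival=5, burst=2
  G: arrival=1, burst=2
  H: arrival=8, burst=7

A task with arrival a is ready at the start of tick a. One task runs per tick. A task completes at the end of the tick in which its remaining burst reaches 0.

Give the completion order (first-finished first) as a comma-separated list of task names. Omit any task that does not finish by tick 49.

completion order = G, A, F, C, E, B, D, H

t=0: queue=[A] q_used=0 → run A
t=1: queue=[A,C,E,G] q_used=1 → run A
t=2: queue=[A,C,E,G] q_used=2 → run A
t=3: queue=[A,C,E,G,B] q_used=3 → run A
t=4: queue=[C,E,G,B,A] q_used=0 → run C
t=5: queue=[C,E,G,B,A,D,F] q_used=1 → run C
t=6: queue=[C,E,G,B,A,D,F] q_used=2 → run C
t=7: queue=[C,E,G,B,A,D,F] q_used=3 → run C
t=8: queue=[E,G,B,A,D,F,C,H] q_used=0 → run E
t=9: queue=[E,G,B,A,D,F,C,H] q_used=1 → run E
t=10: queue=[E,G,B,A,D,F,C,H] q_used=2 → run E
t=11: queue=[E,G,B,A,D,F,C,H] q_used=3 → run E
t=12: queue=[G,B,A,D,F,C,H,E] q_used=0 → run G
t=13: queue=[G,B,A,D,F,C,H,E] q_used=1 → run G
t=14: queue=[B,A,D,F,C,H,E] q_used=0 → run B
t=15: queue=[B,A,D,F,C,H,E] q_used=1 → run B
t=16: queue=[B,A,D,F,C,H,E] q_used=2 → run B
t=17: queue=[B,A,D,F,C,H,E] q_used=3 → run B
t=18: queue=[A,D,F,C,H,E,B] q_used=0 → run A
t=19: queue=[A,D,F,C,H,E,B] q_used=1 → run A
t=20: queue=[A,D,F,C,H,E,B] q_used=2 → run A
t=21: queue=[D,F,C,H,E,B] q_used=0 → run D
t=22: queue=[D,F,C,H,E,B] q_used=1 → run D
t=23: queue=[D,F,C,H,E,B] q_used=2 → run D
t=24: queue=[D,F,C,H,E,B] q_used=3 → run D
t=25: queue=[F,C,H,E,B,D] q_used=0 → run F
t=26: queue=[F,C,H,E,B,D] q_used=1 → run F
t=27: queue=[C,H,E,B,D] q_used=0 → run C
t=28: queue=[H,E,B,D] q_used=0 → run H
t=29: queue=[H,E,B,D] q_used=1 → run H
t=30: queue=[H,E,B,D] q_used=2 → run H
t=31: queue=[H,E,B,D] q_used=3 → run H
t=32: queue=[E,B,D,H] q_used=0 → run E
t=33: queue=[E,B,D,H] q_used=1 → run E
t=34: queue=[E,B,D,H] q_used=2 → run E
t=35: queue=[E,B,D,H] q_used=3 → run E
t=36: queue=[B,D,H] q_used=0 → run B
t=37: queue=[D,H] q_used=0 → run D
t=38: queue=[D,H] q_used=1 → run D
t=39: queue=[D,H] q_used=2 → run D
t=40: queue=[D,H] q_used=3 → run D
t=41: queue=[H] q_used=0 → run H
t=42: queue=[H] q_used=1 → run H
t=43: queue=[H] q_used=2 → run H
t=44: (idle)
t=45: (idle)
t=46: (idle)
t=47: (idle)
t=48: (idle)
t=49: (idle)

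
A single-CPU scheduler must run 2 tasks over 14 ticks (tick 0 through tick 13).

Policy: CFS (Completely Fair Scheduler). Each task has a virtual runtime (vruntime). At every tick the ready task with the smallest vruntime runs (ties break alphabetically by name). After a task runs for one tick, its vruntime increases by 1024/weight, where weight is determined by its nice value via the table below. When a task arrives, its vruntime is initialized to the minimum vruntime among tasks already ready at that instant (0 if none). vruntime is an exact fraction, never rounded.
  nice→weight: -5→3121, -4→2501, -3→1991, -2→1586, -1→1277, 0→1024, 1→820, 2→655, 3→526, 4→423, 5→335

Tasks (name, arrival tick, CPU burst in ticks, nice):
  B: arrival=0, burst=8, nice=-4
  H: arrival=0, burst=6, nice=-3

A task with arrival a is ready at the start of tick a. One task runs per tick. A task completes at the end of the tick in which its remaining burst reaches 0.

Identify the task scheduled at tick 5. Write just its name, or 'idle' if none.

t=0: vr[B=0 H=0] → run B
t=1: vr[B=1024/2501 H=0] → run H
t=2: vr[B=1024/2501 H=1024/1991] → run B
t=3: vr[B=2048/2501 H=1024/1991] → run H
t=4: vr[B=2048/2501 H=2048/1991] → run B
t=5: vr[B=3072/2501 H=2048/1991] → run H
t=6: vr[B=3072/2501 H=3072/1991] → run B
t=7: vr[B=4096/2501 H=3072/1991] → run H
t=8: vr[B=4096/2501 H=4096/1991] → run B
t=9: vr[B=5120/2501 H=4096/1991] → run B
t=10: vr[B=6144/2501 H=4096/1991] → run H
t=11: vr[B=6144/2501 H=5120/1991] → run B
t=12: vr[B=7168/2501 H=5120/1991] → run H
t=13: vr[B=7168/2501] → run B

running at tick 5 = H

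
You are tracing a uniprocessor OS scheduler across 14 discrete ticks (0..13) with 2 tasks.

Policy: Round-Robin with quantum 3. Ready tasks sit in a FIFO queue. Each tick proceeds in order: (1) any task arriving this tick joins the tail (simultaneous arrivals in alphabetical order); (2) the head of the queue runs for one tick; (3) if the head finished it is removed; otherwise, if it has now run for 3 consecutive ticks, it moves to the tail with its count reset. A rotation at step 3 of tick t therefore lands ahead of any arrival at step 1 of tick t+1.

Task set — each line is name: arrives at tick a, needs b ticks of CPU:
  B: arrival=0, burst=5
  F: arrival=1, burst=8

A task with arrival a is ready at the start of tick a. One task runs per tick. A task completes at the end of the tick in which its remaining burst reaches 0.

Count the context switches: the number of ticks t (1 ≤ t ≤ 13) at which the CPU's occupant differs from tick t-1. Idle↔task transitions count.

t=0: queue=[B] q_used=0 → run B
t=1: queue=[B,F] q_used=1 → run B
t=2: queue=[B,F] q_used=2 → run B
t=3: queue=[F,B] q_used=0 → run F
t=4: queue=[F,B] q_used=1 → run F
t=5: queue=[F,B] q_used=2 → run F
t=6: queue=[B,F] q_used=0 → run B
t=7: queue=[B,F] q_used=1 → run B
t=8: queue=[F] q_used=0 → run F
t=9: queue=[F] q_used=1 → run F
t=10: queue=[F] q_used=2 → run F
t=11: queue=[F] q_used=0 → run F
t=12: queue=[F] q_used=1 → run F
t=13: (idle)

context switches = 4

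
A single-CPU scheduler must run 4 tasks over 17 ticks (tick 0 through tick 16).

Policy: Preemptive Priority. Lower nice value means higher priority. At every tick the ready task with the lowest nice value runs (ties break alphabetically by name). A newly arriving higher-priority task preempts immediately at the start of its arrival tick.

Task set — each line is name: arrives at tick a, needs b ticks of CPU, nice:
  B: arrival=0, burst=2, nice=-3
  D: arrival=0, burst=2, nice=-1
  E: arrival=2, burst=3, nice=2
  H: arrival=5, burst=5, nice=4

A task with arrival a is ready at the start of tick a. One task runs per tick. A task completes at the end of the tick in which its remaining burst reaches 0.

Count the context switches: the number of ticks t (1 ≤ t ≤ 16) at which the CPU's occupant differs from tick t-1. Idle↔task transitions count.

t=0: ready={B,D} → run B
t=1: ready={B,D} → run B
t=2: ready={D,E} → run D
t=3: ready={D,E} → run D
t=4: ready={E} → run E
t=5: ready={E,H} → run E
t=6: ready={E,H} → run E
t=7: ready={H} → run H
t=8: ready={H} → run H
t=9: ready={H} → run H
t=10: ready={H} → run H
t=11: ready={H} → run H
t=12: (idle)
t=13: (idle)
t=14: (idle)
t=15: (idle)
t=16: (idle)

context switches = 4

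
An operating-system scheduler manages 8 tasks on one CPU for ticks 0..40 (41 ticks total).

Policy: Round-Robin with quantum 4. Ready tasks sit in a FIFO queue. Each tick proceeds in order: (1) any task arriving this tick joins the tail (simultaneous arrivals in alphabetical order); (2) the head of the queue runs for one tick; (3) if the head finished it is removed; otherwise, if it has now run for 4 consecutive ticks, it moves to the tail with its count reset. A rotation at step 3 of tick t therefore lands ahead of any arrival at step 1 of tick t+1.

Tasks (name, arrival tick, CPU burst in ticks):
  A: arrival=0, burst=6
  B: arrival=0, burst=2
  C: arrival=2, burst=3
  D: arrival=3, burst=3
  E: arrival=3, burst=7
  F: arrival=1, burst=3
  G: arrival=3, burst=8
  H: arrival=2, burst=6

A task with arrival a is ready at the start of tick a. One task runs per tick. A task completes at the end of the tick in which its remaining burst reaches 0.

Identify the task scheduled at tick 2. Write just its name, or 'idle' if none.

t=0: queue=[A,B] q_used=0 → run A
t=1: queue=[A,B,F] q_used=1 → run A
t=2: queue=[A,B,F,C,H] q_used=2 → run A
t=3: queue=[A,B,F,C,H,D,E,G] q_used=3 → run A
t=4: queue=[B,F,C,H,D,E,G,A] q_used=0 → run B
t=5: queue=[B,F,C,H,D,E,G,A] q_used=1 → run B
t=6: queue=[F,C,H,D,E,G,A] q_used=0 → run F
t=7: queue=[F,C,H,D,E,G,A] q_used=1 → run F
t=8: queue=[F,C,H,D,E,G,A] q_used=2 → run F
t=9: queue=[C,H,D,E,G,A] q_used=0 → run C
t=10: queue=[C,H,D,E,G,A] q_used=1 → run C
t=11: queue=[C,H,D,E,G,A] q_used=2 → run C
t=12: queue=[H,D,E,G,A] q_used=0 → run H
t=13: queue=[H,D,E,G,A] q_used=1 → run H
t=14: queue=[H,D,E,G,A] q_used=2 → run H
t=15: queue=[H,D,E,G,A] q_used=3 → run H
t=16: queue=[D,E,G,A,H] q_used=0 → run D
t=17: queue=[D,E,G,A,H] q_used=1 → run D
t=18: queue=[D,E,G,A,H] q_used=2 → run D
t=19: queue=[E,G,A,H] q_used=0 → run E
t=20: queue=[E,G,A,H] q_used=1 → run E
t=21: queue=[E,G,A,H] q_used=2 → run E
t=22: queue=[E,G,A,H] q_used=3 → run E
t=23: queue=[G,A,H,E] q_used=0 → run G
t=24: queue=[G,A,H,E] q_used=1 → run G
t=25: queue=[G,A,H,E] q_used=2 → run G
t=26: queue=[G,A,H,E] q_used=3 → run G
t=27: queue=[A,H,E,G] q_used=0 → run A
t=28: queue=[A,H,E,G] q_used=1 → run A
t=29: queue=[H,E,G] q_used=0 → run H
t=30: queue=[H,E,G] q_used=1 → run H
t=31: queue=[E,G] q_used=0 → run E
t=32: queue=[E,G] q_used=1 → run E
t=33: queue=[E,G] q_used=2 → run E
t=34: queue=[G] q_used=0 → run G
t=35: queue=[G] q_used=1 → run G
t=36: queue=[G] q_used=2 → run G
t=37: queue=[G] q_used=3 → run G
t=38: (idle)
t=39: (idle)
t=40: (idle)

running at tick 2 = A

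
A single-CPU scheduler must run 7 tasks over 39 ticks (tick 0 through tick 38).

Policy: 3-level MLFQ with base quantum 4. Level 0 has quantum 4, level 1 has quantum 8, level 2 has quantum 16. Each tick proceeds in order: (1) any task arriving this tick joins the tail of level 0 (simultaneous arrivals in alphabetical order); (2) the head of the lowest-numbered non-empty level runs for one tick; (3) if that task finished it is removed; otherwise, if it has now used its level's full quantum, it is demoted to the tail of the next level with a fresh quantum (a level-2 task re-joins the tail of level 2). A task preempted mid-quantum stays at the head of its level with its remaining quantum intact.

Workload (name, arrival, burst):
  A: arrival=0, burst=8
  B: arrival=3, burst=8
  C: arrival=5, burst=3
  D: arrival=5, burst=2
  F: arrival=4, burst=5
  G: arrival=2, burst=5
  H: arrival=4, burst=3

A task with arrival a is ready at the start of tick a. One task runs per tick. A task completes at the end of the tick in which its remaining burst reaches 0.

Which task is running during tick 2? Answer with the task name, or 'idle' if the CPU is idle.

t=0: L0/L1/L2 = A/-/- → run A
t=1: L0/L1/L2 = A/-/- → run A
t=2: L0/L1/L2 = AG/-/- → run A
t=3: L0/L1/L2 = AGB/-/- → run A
t=4: L0/L1/L2 = GBFH/A/- → run G
t=5: L0/L1/L2 = GBFHCD/A/- → run G
t=6: L0/L1/L2 = GBFHCD/A/- → run G
t=7: L0/L1/L2 = GBFHCD/A/- → run G
t=8: L0/L1/L2 = BFHCD/AG/- → run B
t=9: L0/L1/L2 = BFHCD/AG/- → run B
t=10: L0/L1/L2 = BFHCD/AG/- → run B
t=11: L0/L1/L2 = BFHCD/AG/- → run B
t=12: L0/L1/L2 = FHCD/AGB/- → run F
t=13: L0/L1/L2 = FHCD/AGB/- → run F
t=14: L0/L1/L2 = FHCD/AGB/- → run F
t=15: L0/L1/L2 = FHCD/AGB/- → run F
t=16: L0/L1/L2 = HCD/AGBF/- → run H
t=17: L0/L1/L2 = HCD/AGBF/- → run H
t=18: L0/L1/L2 = HCD/AGBF/- → run H
t=19: L0/L1/L2 = CD/AGBF/- → run C
t=20: L0/L1/L2 = CD/AGBF/- → run C
t=21: L0/L1/L2 = CD/AGBF/- → run C
t=22: L0/L1/L2 = D/AGBF/- → run D
t=23: L0/L1/L2 = D/AGBF/- → run D
t=24: L0/L1/L2 = -/AGBF/- → run A
t=25: L0/L1/L2 = -/AGBF/- → run A
t=26: L0/L1/L2 = -/AGBF/- → run A
t=27: L0/L1/L2 = -/AGBF/- → run A
t=28: L0/L1/L2 = -/GBF/- → run G
t=29: L0/L1/L2 = -/BF/- → run B
t=30: L0/L1/L2 = -/BF/- → run B
t=31: L0/L1/L2 = -/BF/- → run B
t=32: L0/L1/L2 = -/BF/- → run B
t=33: L0/L1/L2 = -/F/- → run F
t=34: (idle)
t=35: (idle)
t=36: (idle)
t=37: (idle)
t=38: (idle)

running at tick 2 = A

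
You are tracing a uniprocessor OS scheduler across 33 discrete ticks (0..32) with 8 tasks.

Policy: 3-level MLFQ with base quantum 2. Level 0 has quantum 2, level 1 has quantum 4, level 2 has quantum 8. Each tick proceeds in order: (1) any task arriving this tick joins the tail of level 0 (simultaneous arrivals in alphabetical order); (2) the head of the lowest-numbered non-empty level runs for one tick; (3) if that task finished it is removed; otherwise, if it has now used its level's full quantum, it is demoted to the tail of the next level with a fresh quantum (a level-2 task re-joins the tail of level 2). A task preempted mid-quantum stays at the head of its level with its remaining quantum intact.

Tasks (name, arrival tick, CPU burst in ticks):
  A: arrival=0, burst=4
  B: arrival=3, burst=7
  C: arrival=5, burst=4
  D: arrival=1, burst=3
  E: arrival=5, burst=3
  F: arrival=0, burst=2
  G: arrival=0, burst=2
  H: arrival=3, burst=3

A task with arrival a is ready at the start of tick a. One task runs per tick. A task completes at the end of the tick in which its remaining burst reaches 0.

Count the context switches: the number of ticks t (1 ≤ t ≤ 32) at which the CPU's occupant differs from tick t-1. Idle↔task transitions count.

context switches = 15

t=0: L0/L1/L2 = AFG/-/- → run A
t=1: L0/L1/L2 = AFGD/-/- → run A
t=2: L0/L1/L2 = FGD/A/- → run F
t=3: L0/L1/L2 = FGDBH/A/- → run F
t=4: L0/L1/L2 = GDBH/A/- → run G
t=5: L0/L1/L2 = GDBHCE/A/- → run G
t=6: L0/L1/L2 = DBHCE/A/- → run D
t=7: L0/L1/L2 = DBHCE/A/- → run D
t=8: L0/L1/L2 = BHCE/AD/- → run B
t=9: L0/L1/L2 = BHCE/AD/- → run B
t=10: L0/L1/L2 = HCE/ADB/- → run H
t=11: L0/L1/L2 = HCE/ADB/- → run H
t=12: L0/L1/L2 = CE/ADBH/- → run C
t=13: L0/L1/L2 = CE/ADBH/- → run C
t=14: L0/L1/L2 = E/ADBHC/- → run E
t=15: L0/L1/L2 = E/ADBHC/- → run E
t=16: L0/L1/L2 = -/ADBHCE/- → run A
t=17: L0/L1/L2 = -/ADBHCE/- → run A
t=18: L0/L1/L2 = -/DBHCE/- → run D
t=19: L0/L1/L2 = -/BHCE/- → run B
t=20: L0/L1/L2 = -/BHCE/- → run B
t=21: L0/L1/L2 = -/BHCE/- → run B
t=22: L0/L1/L2 = -/BHCE/- → run B
t=23: L0/L1/L2 = -/HCE/B → run H
t=24: L0/L1/L2 = -/CE/B → run C
t=25: L0/L1/L2 = -/CE/B → run C
t=26: L0/L1/L2 = -/E/B → run E
t=27: L0/L1/L2 = -/-/B → run B
t=28: (idle)
t=29: (idle)
t=30: (idle)
t=31: (idle)
t=32: (idle)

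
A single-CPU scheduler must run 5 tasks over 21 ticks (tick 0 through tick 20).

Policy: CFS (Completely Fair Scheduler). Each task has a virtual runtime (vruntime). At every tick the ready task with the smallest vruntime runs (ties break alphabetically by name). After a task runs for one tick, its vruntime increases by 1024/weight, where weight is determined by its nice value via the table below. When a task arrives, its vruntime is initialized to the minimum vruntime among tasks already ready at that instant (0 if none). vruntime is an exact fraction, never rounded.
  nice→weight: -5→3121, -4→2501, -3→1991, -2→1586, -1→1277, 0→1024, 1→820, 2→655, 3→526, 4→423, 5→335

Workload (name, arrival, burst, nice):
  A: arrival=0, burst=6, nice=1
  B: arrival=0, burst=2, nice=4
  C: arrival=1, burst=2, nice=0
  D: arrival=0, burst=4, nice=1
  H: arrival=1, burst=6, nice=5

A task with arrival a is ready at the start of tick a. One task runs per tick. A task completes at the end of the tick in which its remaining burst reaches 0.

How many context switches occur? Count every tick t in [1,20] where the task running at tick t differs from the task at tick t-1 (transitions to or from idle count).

t=0: vr[A=0 B=0 D=0] → run A
t=1: vr[A=256/205 B=0 C=0 D=0 H=0] → run B
t=2: vr[A=256/205 B=1024/423 C=0 D=0 H=0] → run C
t=3: vr[A=256/205 B=1024/423 C=1 D=0 H=0] → run D
t=4: vr[A=256/205 B=1024/423 C=1 D=256/205 H=0] → run H
t=5: vr[A=256/205 B=1024/423 C=1 D=256/205 H=1024/335] → run C
t=6: vr[A=256/205 B=1024/423 D=256/205 H=1024/335] → run A
t=7: vr[A=512/205 B=1024/423 D=256/205 H=1024/335] → run D
t=8: vr[A=512/205 B=1024/423 D=512/205 H=1024/335] → run B
t=9: vr[A=512/205 D=512/205 H=1024/335] → run A
t=10: vr[A=768/205 D=512/205 H=1024/335] → run D
t=11: vr[A=768/205 D=768/205 H=1024/335] → run H
t=12: vr[A=768/205 D=768/205 H=2048/335] → run A
t=13: vr[A=1024/205 D=768/205 H=2048/335] → run D
t=14: vr[A=1024/205 H=2048/335] → run A
t=15: vr[A=256/41 H=2048/335] → run H
t=16: vr[A=256/41 H=3072/335] → run A
t=17: vr[H=3072/335] → run H
t=18: vr[H=4096/335] → run H
t=19: vr[H=1024/67] → run H
t=20: (idle)

context switches = 18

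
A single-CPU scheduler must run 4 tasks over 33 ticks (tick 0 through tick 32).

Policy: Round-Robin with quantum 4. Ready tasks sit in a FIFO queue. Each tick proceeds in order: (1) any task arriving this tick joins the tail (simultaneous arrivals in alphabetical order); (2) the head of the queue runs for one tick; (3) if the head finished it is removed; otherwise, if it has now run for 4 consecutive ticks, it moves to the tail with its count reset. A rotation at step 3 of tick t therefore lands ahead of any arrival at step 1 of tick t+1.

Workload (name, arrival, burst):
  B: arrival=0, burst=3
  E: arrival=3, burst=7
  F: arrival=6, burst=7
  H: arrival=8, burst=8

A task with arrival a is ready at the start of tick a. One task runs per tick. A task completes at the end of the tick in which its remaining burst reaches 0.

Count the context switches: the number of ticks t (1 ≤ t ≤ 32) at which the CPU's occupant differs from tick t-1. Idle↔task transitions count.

t=0: queue=[B] q_used=0 → run B
t=1: queue=[B] q_used=1 → run B
t=2: queue=[B] q_used=2 → run B
t=3: queue=[E] q_used=0 → run E
t=4: queue=[E] q_used=1 → run E
t=5: queue=[E] q_used=2 → run E
t=6: queue=[E,F] q_used=3 → run E
t=7: queue=[F,E] q_used=0 → run F
t=8: queue=[F,E,H] q_used=1 → run F
t=9: queue=[F,E,H] q_used=2 → run F
t=10: queue=[F,E,H] q_used=3 → run F
t=11: queue=[E,H,F] q_used=0 → run E
t=12: queue=[E,H,F] q_used=1 → run E
t=13: queue=[E,H,F] q_used=2 → run E
t=14: queue=[H,F] q_used=0 → run H
t=15: queue=[H,F] q_used=1 → run H
t=16: queue=[H,F] q_used=2 → run H
t=17: queue=[H,F] q_used=3 → run H
t=18: queue=[F,H] q_used=0 → run F
t=19: queue=[F,H] q_used=1 → run F
t=20: queue=[F,H] q_used=2 → run F
t=21: queue=[H] q_used=0 → run H
t=22: queue=[H] q_used=1 → run H
t=23: queue=[H] q_used=2 → run H
t=24: queue=[H] q_used=3 → run H
t=25: (idle)
t=26: (idle)
t=27: (idle)
t=28: (idle)
t=29: (idle)
t=30: (idle)
t=31: (idle)
t=32: (idle)

context switches = 7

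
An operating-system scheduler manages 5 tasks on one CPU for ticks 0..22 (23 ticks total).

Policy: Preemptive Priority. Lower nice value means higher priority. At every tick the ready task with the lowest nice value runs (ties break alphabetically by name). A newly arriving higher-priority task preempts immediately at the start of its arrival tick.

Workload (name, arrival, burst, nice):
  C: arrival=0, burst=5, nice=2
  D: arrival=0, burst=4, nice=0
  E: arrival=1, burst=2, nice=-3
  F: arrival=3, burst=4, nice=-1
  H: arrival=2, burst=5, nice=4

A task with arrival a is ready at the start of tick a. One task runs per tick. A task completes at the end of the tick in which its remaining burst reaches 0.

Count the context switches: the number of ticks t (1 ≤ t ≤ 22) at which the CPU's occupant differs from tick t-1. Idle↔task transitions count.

t=0: ready={C,D} → run D
t=1: ready={C,D,E} → run E
t=2: ready={C,D,E,H} → run E
t=3: ready={C,D,F,H} → run F
t=4: ready={C,D,F,H} → run F
t=5: ready={C,D,F,H} → run F
t=6: ready={C,D,F,H} → run F
t=7: ready={C,D,H} → run D
t=8: ready={C,D,H} → run D
t=9: ready={C,D,H} → run D
t=10: ready={C,H} → run C
t=11: ready={C,H} → run C
t=12: ready={C,H} → run C
t=13: ready={C,H} → run C
t=14: ready={C,H} → run C
t=15: ready={H} → run H
t=16: ready={H} → run H
t=17: ready={H} → run H
t=18: ready={H} → run H
t=19: ready={H} → run H
t=20: (idle)
t=21: (idle)
t=22: (idle)

context switches = 6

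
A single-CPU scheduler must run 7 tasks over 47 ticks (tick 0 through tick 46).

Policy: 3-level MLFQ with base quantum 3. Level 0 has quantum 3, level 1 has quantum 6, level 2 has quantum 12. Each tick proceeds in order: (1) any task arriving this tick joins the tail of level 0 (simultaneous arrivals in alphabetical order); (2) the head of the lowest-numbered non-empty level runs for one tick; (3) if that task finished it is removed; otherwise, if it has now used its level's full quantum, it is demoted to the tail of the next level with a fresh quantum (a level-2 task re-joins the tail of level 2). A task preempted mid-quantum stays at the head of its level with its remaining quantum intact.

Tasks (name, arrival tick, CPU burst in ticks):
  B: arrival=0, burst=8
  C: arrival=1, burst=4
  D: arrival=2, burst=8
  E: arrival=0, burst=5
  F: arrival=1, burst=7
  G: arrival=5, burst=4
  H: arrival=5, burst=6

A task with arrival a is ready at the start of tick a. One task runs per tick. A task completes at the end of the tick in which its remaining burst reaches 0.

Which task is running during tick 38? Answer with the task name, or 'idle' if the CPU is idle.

t=0: L0/L1/L2 = BE/-/- → run B
t=1: L0/L1/L2 = BECF/-/- → run B
t=2: L0/L1/L2 = BECFD/-/- → run B
t=3: L0/L1/L2 = ECFD/B/- → run E
t=4: L0/L1/L2 = ECFD/B/- → run E
t=5: L0/L1/L2 = ECFDGH/B/- → run E
t=6: L0/L1/L2 = CFDGH/BE/- → run C
t=7: L0/L1/L2 = CFDGH/BE/- → run C
t=8: L0/L1/L2 = CFDGH/BE/- → run C
t=9: L0/L1/L2 = FDGH/BEC/- → run F
t=10: L0/L1/L2 = FDGH/BEC/- → run F
t=11: L0/L1/L2 = FDGH/BEC/- → run F
t=12: L0/L1/L2 = DGH/BECF/- → run D
t=13: L0/L1/L2 = DGH/BECF/- → run D
t=14: L0/L1/L2 = DGH/BECF/- → run D
t=15: L0/L1/L2 = GH/BECFD/- → run G
t=16: L0/L1/L2 = GH/BECFD/- → run G
t=17: L0/L1/L2 = GH/BECFD/- → run G
t=18: L0/L1/L2 = H/BECFDG/- → run H
t=19: L0/L1/L2 = H/BECFDG/- → run H
t=20: L0/L1/L2 = H/BECFDG/- → run H
t=21: L0/L1/L2 = -/BECFDGH/- → run B
t=22: L0/L1/L2 = -/BECFDGH/- → run B
t=23: L0/L1/L2 = -/BECFDGH/- → run B
t=24: L0/L1/L2 = -/BECFDGH/- → run B
t=25: L0/L1/L2 = -/BECFDGH/- → run B
t=26: L0/L1/L2 = -/ECFDGH/- → run E
t=27: L0/L1/L2 = -/ECFDGH/- → run E
t=28: L0/L1/L2 = -/CFDGH/- → run C
t=29: L0/L1/L2 = -/FDGH/- → run F
t=30: L0/L1/L2 = -/FDGH/- → run F
t=31: L0/L1/L2 = -/FDGH/- → run F
t=32: L0/L1/L2 = -/FDGH/- → run F
t=33: L0/L1/L2 = -/DGH/- → run D
t=34: L0/L1/L2 = -/DGH/- → run D
t=35: L0/L1/L2 = -/DGH/- → run D
t=36: L0/L1/L2 = -/DGH/- → run D
t=37: L0/L1/L2 = -/DGH/- → run D
t=38: L0/L1/L2 = -/GH/- → run G
t=39: L0/L1/L2 = -/H/- → run H
t=40: L0/L1/L2 = -/H/- → run H
t=41: L0/L1/L2 = -/H/- → run H
t=42: (idle)
t=43: (idle)
t=44: (idle)
t=45: (idle)
t=46: (idle)

running at tick 38 = G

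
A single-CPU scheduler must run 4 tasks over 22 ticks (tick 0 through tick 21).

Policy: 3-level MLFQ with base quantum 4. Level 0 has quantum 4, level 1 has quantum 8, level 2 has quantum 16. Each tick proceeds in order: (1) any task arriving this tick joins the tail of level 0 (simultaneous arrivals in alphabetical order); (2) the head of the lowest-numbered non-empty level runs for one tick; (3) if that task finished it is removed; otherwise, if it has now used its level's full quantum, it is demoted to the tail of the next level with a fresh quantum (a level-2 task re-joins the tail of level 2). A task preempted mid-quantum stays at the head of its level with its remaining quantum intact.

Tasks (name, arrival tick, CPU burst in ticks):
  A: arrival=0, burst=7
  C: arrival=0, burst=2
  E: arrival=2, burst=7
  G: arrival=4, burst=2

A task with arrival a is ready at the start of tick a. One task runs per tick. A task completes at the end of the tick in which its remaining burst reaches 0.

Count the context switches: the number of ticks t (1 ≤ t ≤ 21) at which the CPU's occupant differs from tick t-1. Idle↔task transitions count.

t=0: L0/L1/L2 = AC/-/- → run A
t=1: L0/L1/L2 = AC/-/- → run A
t=2: L0/L1/L2 = ACE/-/- → run A
t=3: L0/L1/L2 = ACE/-/- → run A
t=4: L0/L1/L2 = CEG/A/- → run C
t=5: L0/L1/L2 = CEG/A/- → run C
t=6: L0/L1/L2 = EG/A/- → run E
t=7: L0/L1/L2 = EG/A/- → run E
t=8: L0/L1/L2 = EG/A/- → run E
t=9: L0/L1/L2 = EG/A/- → run E
t=10: L0/L1/L2 = G/AE/- → run G
t=11: L0/L1/L2 = G/AE/- → run G
t=12: L0/L1/L2 = -/AE/- → run A
t=13: L0/L1/L2 = -/AE/- → run A
t=14: L0/L1/L2 = -/AE/- → run A
t=15: L0/L1/L2 = -/E/- → run E
t=16: L0/L1/L2 = -/E/- → run E
t=17: L0/L1/L2 = -/E/- → run E
t=18: (idle)
t=19: (idle)
t=20: (idle)
t=21: (idle)

context switches = 6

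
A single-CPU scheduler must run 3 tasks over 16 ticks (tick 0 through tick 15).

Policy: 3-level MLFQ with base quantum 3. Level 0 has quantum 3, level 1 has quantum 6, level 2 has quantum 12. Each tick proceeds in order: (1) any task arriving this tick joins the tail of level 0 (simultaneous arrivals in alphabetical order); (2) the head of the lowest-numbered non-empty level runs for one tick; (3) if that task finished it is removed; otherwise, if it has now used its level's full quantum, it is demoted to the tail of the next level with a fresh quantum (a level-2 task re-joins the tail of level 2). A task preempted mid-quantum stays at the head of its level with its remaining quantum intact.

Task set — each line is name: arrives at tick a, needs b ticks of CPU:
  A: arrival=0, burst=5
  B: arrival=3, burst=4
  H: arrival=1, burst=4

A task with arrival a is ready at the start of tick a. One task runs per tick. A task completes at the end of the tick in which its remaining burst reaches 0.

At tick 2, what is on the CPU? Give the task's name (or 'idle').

running at tick 2 = A

t=0: L0/L1/L2 = A/-/- → run A
t=1: L0/L1/L2 = AH/-/- → run A
t=2: L0/L1/L2 = AH/-/- → run A
t=3: L0/L1/L2 = HB/A/- → run H
t=4: L0/L1/L2 = HB/A/- → run H
t=5: L0/L1/L2 = HB/A/- → run H
t=6: L0/L1/L2 = B/AH/- → run B
t=7: L0/L1/L2 = B/AH/- → run B
t=8: L0/L1/L2 = B/AH/- → run B
t=9: L0/L1/L2 = -/AHB/- → run A
t=10: L0/L1/L2 = -/AHB/- → run A
t=11: L0/L1/L2 = -/HB/- → run H
t=12: L0/L1/L2 = -/B/- → run B
t=13: (idle)
t=14: (idle)
t=15: (idle)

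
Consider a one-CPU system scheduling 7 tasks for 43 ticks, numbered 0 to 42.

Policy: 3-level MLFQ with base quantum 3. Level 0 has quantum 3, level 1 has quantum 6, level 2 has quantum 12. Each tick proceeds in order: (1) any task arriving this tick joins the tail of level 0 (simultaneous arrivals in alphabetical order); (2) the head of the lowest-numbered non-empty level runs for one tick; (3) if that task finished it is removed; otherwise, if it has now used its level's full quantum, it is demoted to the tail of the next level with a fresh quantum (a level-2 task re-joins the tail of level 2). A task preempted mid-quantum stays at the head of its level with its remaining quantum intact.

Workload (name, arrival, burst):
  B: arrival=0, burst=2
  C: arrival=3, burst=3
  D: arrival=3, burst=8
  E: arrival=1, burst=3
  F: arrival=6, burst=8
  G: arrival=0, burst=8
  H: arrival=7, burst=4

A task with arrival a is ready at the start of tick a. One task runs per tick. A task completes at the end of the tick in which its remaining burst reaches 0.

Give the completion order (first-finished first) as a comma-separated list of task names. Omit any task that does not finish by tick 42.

t=0: L0/L1/L2 = BG/-/- → run B
t=1: L0/L1/L2 = BGE/-/- → run B
t=2: L0/L1/L2 = GE/-/- → run G
t=3: L0/L1/L2 = GECD/-/- → run G
t=4: L0/L1/L2 = GECD/-/- → run G
t=5: L0/L1/L2 = ECD/G/- → run E
t=6: L0/L1/L2 = ECDF/G/- → run E
t=7: L0/L1/L2 = ECDFH/G/- → run E
t=8: L0/L1/L2 = CDFH/G/- → run C
t=9: L0/L1/L2 = CDFH/G/- → run C
t=10: L0/L1/L2 = CDFH/G/- → run C
t=11: L0/L1/L2 = DFH/G/- → run D
t=12: L0/L1/L2 = DFH/G/- → run D
t=13: L0/L1/L2 = DFH/G/- → run D
t=14: L0/L1/L2 = FH/GD/- → run F
t=15: L0/L1/L2 = FH/GD/- → run F
t=16: L0/L1/L2 = FH/GD/- → run F
t=17: L0/L1/L2 = H/GDF/- → run H
t=18: L0/L1/L2 = H/GDF/- → run H
t=19: L0/L1/L2 = H/GDF/- → run H
t=20: L0/L1/L2 = -/GDFH/- → run G
t=21: L0/L1/L2 = -/GDFH/- → run G
t=22: L0/L1/L2 = -/GDFH/- → run G
t=23: L0/L1/L2 = -/GDFH/- → run G
t=24: L0/L1/L2 = -/GDFH/- → run G
t=25: L0/L1/L2 = -/DFH/- → run D
t=26: L0/L1/L2 = -/DFH/- → run D
t=27: L0/L1/L2 = -/DFH/- → run D
t=28: L0/L1/L2 = -/DFH/- → run D
t=29: L0/L1/L2 = -/DFH/- → run D
t=30: L0/L1/L2 = -/FH/- → run F
t=31: L0/L1/L2 = -/FH/- → run F
t=32: L0/L1/L2 = -/FH/- → run F
t=33: L0/L1/L2 = -/FH/- → run F
t=34: L0/L1/L2 = -/FH/- → run F
t=35: L0/L1/L2 = -/H/- → run H
t=36: (idle)
t=37: (idle)
t=38: (idle)
t=39: (idle)
t=40: (idle)
t=41: (idle)
t=42: (idle)

completion order = B, E, C, G, D, F, H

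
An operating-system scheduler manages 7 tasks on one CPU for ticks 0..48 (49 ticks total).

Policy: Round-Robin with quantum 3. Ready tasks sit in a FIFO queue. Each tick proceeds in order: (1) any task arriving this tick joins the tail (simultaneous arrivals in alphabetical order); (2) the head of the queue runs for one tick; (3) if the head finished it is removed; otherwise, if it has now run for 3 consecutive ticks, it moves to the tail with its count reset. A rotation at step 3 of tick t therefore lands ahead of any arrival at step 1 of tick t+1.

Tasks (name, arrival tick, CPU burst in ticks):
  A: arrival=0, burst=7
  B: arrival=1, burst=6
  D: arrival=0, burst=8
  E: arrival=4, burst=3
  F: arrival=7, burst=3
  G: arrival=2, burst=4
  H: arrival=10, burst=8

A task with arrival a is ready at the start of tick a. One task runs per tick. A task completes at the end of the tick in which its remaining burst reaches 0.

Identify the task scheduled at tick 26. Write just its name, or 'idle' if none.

t=0: queue=[A,D] q_used=0 → run A
t=1: queue=[A,D,B] q_used=1 → run A
t=2: queue=[A,D,B,G] q_used=2 → run A
t=3: queue=[D,B,G,A] q_used=0 → run D
t=4: queue=[D,B,G,A,E] q_used=1 → run D
t=5: queue=[D,B,G,A,E] q_used=2 → run D
t=6: queue=[B,G,A,E,D] q_used=0 → run B
t=7: queue=[B,G,A,E,D,F] q_used=1 → run B
t=8: queue=[B,G,A,E,D,F] q_used=2 → run B
t=9: queue=[G,A,E,D,F,B] q_used=0 → run G
t=10: queue=[G,A,E,D,F,B,H] q_used=1 → run G
t=11: queue=[G,A,E,D,F,B,H] q_used=2 → run G
t=12: queue=[A,E,D,F,B,H,G] q_used=0 → run A
t=13: queue=[A,E,D,F,B,H,G] q_used=1 → run A
t=14: queue=[A,E,D,F,B,H,G] q_used=2 → run A
t=15: queue=[E,D,F,B,H,G,A] q_used=0 → run E
t=16: queue=[E,D,F,B,H,G,A] q_used=1 → run E
t=17: queue=[E,D,F,B,H,G,A] q_used=2 → run E
t=18: queue=[D,F,B,H,G,A] q_used=0 → run D
t=19: queue=[D,F,B,H,G,A] q_used=1 → run D
t=20: queue=[D,F,B,H,G,A] q_used=2 → run D
t=21: queue=[F,B,H,G,A,D] q_used=0 → run F
t=22: queue=[F,B,H,G,A,D] q_used=1 → run F
t=23: queue=[F,B,H,G,A,D] q_used=2 → run F
t=24: queue=[B,H,G,A,D] q_used=0 → run B
t=25: queue=[B,H,G,A,D] q_used=1 → run B
t=26: queue=[B,H,G,A,D] q_used=2 → run B
t=27: queue=[H,G,A,D] q_used=0 → run H
t=28: queue=[H,G,A,D] q_used=1 → run H
t=29: queue=[H,G,A,D] q_used=2 → run H
t=30: queue=[G,A,D,H] q_used=0 → run G
t=31: queue=[A,D,H] q_used=0 → run A
t=32: queue=[D,H] q_used=0 → run D
t=33: queue=[D,H] q_used=1 → run D
t=34: queue=[H] q_used=0 → run H
t=35: queue=[H] q_used=1 → run H
t=36: queue=[H] q_used=2 → run H
t=37: queue=[H] q_used=0 → run H
t=38: queue=[H] q_used=1 → run H
t=39: (idle)
t=40: (idle)
t=41: (idle)
t=42: (idle)
t=43: (idle)
t=44: (idle)
t=45: (idle)
t=46: (idle)
t=47: (idle)
t=48: (idle)

running at tick 26 = B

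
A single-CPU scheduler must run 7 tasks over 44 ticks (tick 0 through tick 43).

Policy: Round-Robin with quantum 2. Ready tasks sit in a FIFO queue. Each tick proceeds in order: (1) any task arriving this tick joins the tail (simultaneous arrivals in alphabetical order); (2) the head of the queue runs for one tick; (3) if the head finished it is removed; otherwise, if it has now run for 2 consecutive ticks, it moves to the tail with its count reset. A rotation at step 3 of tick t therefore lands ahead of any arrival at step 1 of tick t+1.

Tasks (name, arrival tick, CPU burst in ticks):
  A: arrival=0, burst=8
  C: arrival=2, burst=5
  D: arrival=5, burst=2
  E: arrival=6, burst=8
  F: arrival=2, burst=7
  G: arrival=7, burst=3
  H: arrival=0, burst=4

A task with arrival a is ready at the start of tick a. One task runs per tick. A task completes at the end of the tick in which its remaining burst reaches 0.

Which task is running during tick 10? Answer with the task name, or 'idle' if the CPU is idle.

running at tick 10 = H

t=0: queue=[A,H] q_used=0 → run A
t=1: queue=[A,H] q_used=1 → run A
t=2: queue=[H,A,C,F] q_used=0 → run H
t=3: queue=[H,A,C,F] q_used=1 → run H
t=4: queue=[A,C,F,H] q_used=0 → run A
t=5: queue=[A,C,F,H,D] q_used=1 → run A
t=6: queue=[C,F,H,D,A,E] q_used=0 → run C
t=7: queue=[C,F,H,D,A,E,G] q_used=1 → run C
t=8: queue=[F,H,D,A,E,G,C] q_used=0 → run F
t=9: queue=[F,H,D,A,E,G,C] q_used=1 → run F
t=10: queue=[H,D,A,E,G,C,F] q_used=0 → run H
t=11: queue=[H,D,A,E,G,C,F] q_used=1 → run H
t=12: queue=[D,A,E,G,C,F] q_used=0 → run D
t=13: queue=[D,A,E,G,C,F] q_used=1 → run D
t=14: queue=[A,E,G,C,F] q_used=0 → run A
t=15: queue=[A,E,G,C,F] q_used=1 → run A
t=16: queue=[E,G,C,F,A] q_used=0 → run E
t=17: queue=[E,G,C,F,A] q_used=1 → run E
t=18: queue=[G,C,F,A,E] q_used=0 → run G
t=19: queue=[G,C,F,A,E] q_used=1 → run G
t=20: queue=[C,F,A,E,G] q_used=0 → run C
t=21: queue=[C,F,A,E,G] q_used=1 → run C
t=22: queue=[F,A,E,G,C] q_used=0 → run F
t=23: queue=[F,A,E,G,C] q_used=1 → run F
t=24: queue=[A,E,G,C,F] q_used=0 → run A
t=25: queue=[A,E,G,C,F] q_used=1 → run A
t=26: queue=[E,G,C,F] q_used=0 → run E
t=27: queue=[E,G,C,F] q_used=1 → run E
t=28: queue=[G,C,F,E] q_used=0 → run G
t=29: queue=[C,F,E] q_used=0 → run C
t=30: queue=[F,E] q_used=0 → run F
t=31: queue=[F,E] q_used=1 → run F
t=32: queue=[E,F] q_used=0 → run E
t=33: queue=[E,F] q_used=1 → run E
t=34: queue=[F,E] q_used=0 → run F
t=35: queue=[E] q_used=0 → run E
t=36: queue=[E] q_used=1 → run E
t=37: (idle)
t=38: (idle)
t=39: (idle)
t=40: (idle)
t=41: (idle)
t=42: (idle)
t=43: (idle)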